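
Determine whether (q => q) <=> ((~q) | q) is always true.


Build the truth table over {q}:
q | φ
-----
False | True
True | True
Every row evaluates to true.

Yes, it is a tautology.


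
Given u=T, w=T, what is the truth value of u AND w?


Conjunction is true only when both operands are true.
Substitute: u=T, w=T.
T AND T evaluates to T.

T


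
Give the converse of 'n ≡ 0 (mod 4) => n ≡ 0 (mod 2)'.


The converse of (P → Q) is (Q → P). It is not in general equivalent to the original.
Here P = 'n ≡ 0 (mod 4)' and Q = 'n ≡ 0 (mod 2)'.

If n ≡ 0 (mod 2), then n ≡ 0 (mod 4).


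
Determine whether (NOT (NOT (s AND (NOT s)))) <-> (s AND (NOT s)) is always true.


Build the truth table over {s}:
s | φ
-----
F | T
T | T
Every row evaluates to true.

Yes, it is a tautology.


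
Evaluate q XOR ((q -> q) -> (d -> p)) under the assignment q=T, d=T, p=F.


Substitute q=T, d=T, p=F:
q -> q = T -> T = T
d -> p = T -> F = F
(q -> q) -> (d -> p) = T -> F = F
q XOR ((q -> q) -> (d -> p)) = T XOR F = T

T


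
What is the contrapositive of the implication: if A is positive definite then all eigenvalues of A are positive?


The contrapositive of (P → Q) is (¬Q → ¬P); it is logically equivalent to the original.
Here P = 'A is positive definite' and Q = 'all eigenvalues of A are positive'.

If not (all eigenvalues of A are positive), then not (A is positive definite).


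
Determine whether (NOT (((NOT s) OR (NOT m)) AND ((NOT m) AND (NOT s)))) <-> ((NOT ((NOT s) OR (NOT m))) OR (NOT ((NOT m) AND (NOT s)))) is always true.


Build the truth table over {m, s}:
m | s | φ
---------
F | F | T
T | F | T
F | T | T
T | T | T
Every row evaluates to true.

Yes, it is a tautology.


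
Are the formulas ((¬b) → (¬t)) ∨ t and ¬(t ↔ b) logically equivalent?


Compare truth tables:
b | t | φ | ψ
-------------
F | F | T | F
T | F | T | T
F | T | T | T
T | T | T | F
They differ at row 1 (b=F, t=F): φ=T but ψ=F.

No, they are not logically equivalent.


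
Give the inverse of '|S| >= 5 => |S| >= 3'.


The inverse of (P → Q) is (¬P → ¬Q). It is equivalent to the converse, not to the original.
Here P = '|S| >= 5' and Q = '|S| >= 3'.

If not (|S| >= 5), then not (|S| >= 3).


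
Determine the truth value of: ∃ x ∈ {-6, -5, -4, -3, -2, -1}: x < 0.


Evaluate the predicate on each element: -6:T, -5:T, -4:T, -3:T, -2:T, -1:T.
Witness x = -6 satisfies the predicate.

T


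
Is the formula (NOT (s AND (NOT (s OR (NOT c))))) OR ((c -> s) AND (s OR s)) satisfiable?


Search for a satisfying assignment over {c, s}.
Try c=F, s=F: the formula evaluates to T.
A satisfying assignment exists.

Satisfiable.


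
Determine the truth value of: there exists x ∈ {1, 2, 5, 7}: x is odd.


Evaluate the predicate on each element: 1:T, 2:F, 5:T, 7:T.
Witness x = 1 satisfies the predicate.

T


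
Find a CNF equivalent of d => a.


Step 1: Rewrite d → a as ¬d ∨ a.

(~d) | a


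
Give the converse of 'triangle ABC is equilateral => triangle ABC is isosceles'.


The converse of (P → Q) is (Q → P). It is not in general equivalent to the original.
Here P = 'triangle ABC is equilateral' and Q = 'triangle ABC is isosceles'.

If triangle ABC is isosceles, then triangle ABC is equilateral.


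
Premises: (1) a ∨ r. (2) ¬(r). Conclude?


Disjunctive syllogism: from (P ∨ Q) and ¬P, infer Q.
One disjunct, 'r', is ruled out; the other must hold.

a


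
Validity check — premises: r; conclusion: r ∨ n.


This matches the form of disjunction introduction: the conclusion follows in every model of the premises.

Valid.


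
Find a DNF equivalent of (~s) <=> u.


Step 1: (¬s) ↔ u is true exactly when both agree: ((¬s) ∧ u) ∨ (¬(¬s) ∧ ¬u).
Step 2: Eliminate any double negations (¬¬X = X).

((~s) & u) | (s & (~u))


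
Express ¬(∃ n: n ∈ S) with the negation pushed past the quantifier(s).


¬(∀ x: φ) = ∃ x: ¬φ, and ¬(∃ x: φ) = ∀ x: ¬φ.
Apply to the existential statement.

∀ n: ¬(n ∈ S)


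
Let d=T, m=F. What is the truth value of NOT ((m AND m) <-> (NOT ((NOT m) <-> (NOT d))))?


Substitute d=T, m=F:
m AND m = F AND F = F
NOT m = T
NOT d = F
(NOT m) <-> (NOT d) = T <-> F = F
NOT ((NOT m) <-> (NOT d)) = T
(m AND m) <-> (NOT ((NOT m) <-> (NOT d))) = F <-> T = F
NOT ((m AND m) <-> (NOT ((NOT m) <-> (NOT d)))) = T

T


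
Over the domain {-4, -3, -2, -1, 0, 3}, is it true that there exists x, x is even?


Evaluate the predicate on each element: -4:T, -3:F, -2:T, -1:F, 0:T, 3:F.
Witness x = -4 satisfies the predicate.

T


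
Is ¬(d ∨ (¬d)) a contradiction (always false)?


Truth table over {d}:
d | φ
-----
F | F
T | F
Every row is false.

Yes, it is a contradiction.


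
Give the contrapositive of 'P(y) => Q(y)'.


The contrapositive of (P → Q) is (¬Q → ¬P); it is logically equivalent to the original.
Here P = 'P(y)' and Q = 'Q(y)'.

If not (Q(y)), then not (P(y)).


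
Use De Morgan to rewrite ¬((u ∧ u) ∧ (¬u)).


De Morgan: the negation of a conjunction is the disjunction of the negations.
Distribute ¬ across ∧, flipping it to ∨, and negate each literal.

((¬u) ∨ (¬u)) ∨ u


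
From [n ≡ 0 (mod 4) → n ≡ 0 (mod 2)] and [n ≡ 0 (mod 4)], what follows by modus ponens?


Modus ponens: from (P → Q) and P, infer Q.
P = 'n ≡ 0 (mod 4)' is asserted, and P → Q holds, so Q follows.

n ≡ 0 (mod 2).


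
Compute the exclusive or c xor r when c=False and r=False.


Exclusive or is true when exactly one operand is true.
Substitute: c=False, r=False.
False xor False evaluates to False.

False


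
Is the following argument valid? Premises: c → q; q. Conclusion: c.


This is affirming the consequent (fallacy). There exist truth assignments where the premises are all true but the conclusion is false.

Invalid.


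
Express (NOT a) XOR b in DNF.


Step 1: (¬a) ⊕ b is true exactly when they disagree: ((¬a) ∧ ¬b) ∨ (¬(¬a) ∧ b).
Step 2: Eliminate any double negations (¬¬X = X).

((NOT a) AND (NOT b)) OR (a AND b)


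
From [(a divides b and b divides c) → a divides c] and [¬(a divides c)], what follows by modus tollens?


Modus tollens: from (P → Q) and ¬Q, infer ¬P.
Q = 'a divides c' is denied; since P → Q, P must also fail.

Not ((a divides b and b divides c)).


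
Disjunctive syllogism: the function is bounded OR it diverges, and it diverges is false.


Disjunctive syllogism: from (P ∨ Q) and ¬P, infer Q.
One disjunct, 'it diverges', is ruled out; the other must hold.

the function is bounded


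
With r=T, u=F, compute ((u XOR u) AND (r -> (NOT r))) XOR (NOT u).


Substitute r=T, u=F:
u XOR u = F XOR F = F
NOT r = F
r -> (NOT r) = T -> F = F
(u XOR u) AND (r -> (NOT r)) = F AND F = F
NOT u = T
((u XOR u) AND (r -> (NOT r))) XOR (NOT u) = F XOR T = T

T


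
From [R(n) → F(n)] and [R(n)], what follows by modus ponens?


Modus ponens: from (P → Q) and P, infer Q.
P = 'R(n)' is asserted, and P → Q holds, so Q follows.

F(n).


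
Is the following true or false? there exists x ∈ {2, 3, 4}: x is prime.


Evaluate the predicate on each element: 2:T, 3:T, 4:F.
Witness x = 2 satisfies the predicate.

T


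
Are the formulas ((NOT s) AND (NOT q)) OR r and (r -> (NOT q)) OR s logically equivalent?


Compare truth tables:
q | r | s | φ | ψ
-----------------
F | F | F | T | T
T | F | F | F | T
F | T | F | T | T
T | T | F | T | F
F | F | T | F | T
T | F | T | F | T
F | T | T | T | T
T | T | T | T | T
They differ at row 2 (q=T, r=F, s=F): φ=F but ψ=T.

No, they are not logically equivalent.


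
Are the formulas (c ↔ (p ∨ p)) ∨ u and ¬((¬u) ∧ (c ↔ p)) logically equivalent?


Compare truth tables:
c | p | u | φ | ψ
-----------------
F | F | F | T | F
T | F | F | F | T
F | T | F | F | T
T | T | F | T | F
F | F | T | T | T
T | F | T | T | T
F | T | T | T | T
T | T | T | T | T
They differ at row 1 (c=F, p=F, u=F): φ=T but ψ=F.

No, they are not logically equivalent.


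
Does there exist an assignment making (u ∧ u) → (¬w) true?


Search for a satisfying assignment over {u, w}.
Try u=F, w=F: the formula evaluates to T.
A satisfying assignment exists.

Satisfiable.


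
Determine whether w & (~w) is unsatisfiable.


Truth table over {w}:
w | φ
-----
False | False
True | False
Every row is false.

Yes, it is a contradiction.


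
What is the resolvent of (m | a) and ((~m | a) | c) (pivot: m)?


The clauses contain complementary literals m and ~m.
Resolution eliminates this pair and disjoins the remaining literals (merging duplicates).

(a | c)


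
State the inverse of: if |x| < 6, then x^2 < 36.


The inverse of (P → Q) is (¬P → ¬Q). It is equivalent to the converse, not to the original.
Here P = '|x| < 6' and Q = 'x^2 < 36'.

If not (|x| < 6), then not (x^2 < 36).


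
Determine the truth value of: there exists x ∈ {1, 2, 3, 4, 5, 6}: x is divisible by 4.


Evaluate the predicate on each element: 1:F, 2:F, 3:F, 4:T, 5:F, 6:F.
Witness x = 4 satisfies the predicate.

T


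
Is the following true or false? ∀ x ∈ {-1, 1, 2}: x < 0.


Evaluate the predicate on each element: -1:T, 1:F, 2:F.
Counterexample x = 1 fails the predicate.

F


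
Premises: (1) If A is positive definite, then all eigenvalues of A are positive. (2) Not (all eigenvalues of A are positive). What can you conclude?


Modus tollens: from (P → Q) and ¬Q, infer ¬P.
Q = 'all eigenvalues of A are positive' is denied; since P → Q, P must also fail.

Not (A is positive definite).


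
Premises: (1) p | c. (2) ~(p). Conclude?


Disjunctive syllogism: from (P ∨ Q) and ¬P, infer Q.
One disjunct, 'p', is ruled out; the other must hold.

c


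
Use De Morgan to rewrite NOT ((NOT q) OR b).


De Morgan: the negation of a disjunction is the conjunction of the negations.
Distribute NOT across OR, flipping it to AND, and negate each literal.

q AND (NOT b)


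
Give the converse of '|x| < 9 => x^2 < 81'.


The converse of (P → Q) is (Q → P). It is not in general equivalent to the original.
Here P = '|x| < 9' and Q = 'x^2 < 81'.

If x^2 < 81, then |x| < 9.


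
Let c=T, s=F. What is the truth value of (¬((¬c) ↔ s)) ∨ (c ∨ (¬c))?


Substitute c=T, s=F:
¬c = F
(¬c) ↔ s = F ↔ F = T
¬((¬c) ↔ s) = F
¬c = F
c ∨ (¬c) = T ∨ F = T
(¬((¬c) ↔ s)) ∨ (c ∨ (¬c)) = F ∨ T = T

T


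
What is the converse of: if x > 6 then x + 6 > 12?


The converse of (P → Q) is (Q → P). It is not in general equivalent to the original.
Here P = 'x > 6' and Q = 'x + 6 > 12'.

If x + 6 > 12, then x > 6.


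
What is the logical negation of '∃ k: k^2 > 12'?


¬(∀ x: φ) = ∃ x: ¬φ, and ¬(∃ x: φ) = ∀ x: ¬φ.
Apply to the existential statement.

∀ k: ¬(k^2 > 12)


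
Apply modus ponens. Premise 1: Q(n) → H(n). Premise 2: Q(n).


Modus ponens: from (P → Q) and P, infer Q.
P = 'Q(n)' is asserted, and P → Q holds, so Q follows.

H(n).


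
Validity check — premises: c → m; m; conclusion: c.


This is affirming the consequent (fallacy). There exist truth assignments where the premises are all true but the conclusion is false.

Invalid.


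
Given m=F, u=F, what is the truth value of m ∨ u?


Disjunction is false only when both operands are false.
Substitute: m=F, u=F.
F ∨ F evaluates to F.

F


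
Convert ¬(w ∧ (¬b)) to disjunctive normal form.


Step 1: Apply De Morgan: ¬(w ∧ (¬b)) = ¬w ∨ ¬(¬b).
Step 2: Eliminate any double negations (¬¬X = X).

(¬w) ∨ b


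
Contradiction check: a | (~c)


Truth table over {a, c}:
a | c | φ
---------
False | False | True
True | False | True
False | True | False
True | True | True
Satisfying assignment at row 1: a=False, c=False gives True.

No, it is not a contradiction.


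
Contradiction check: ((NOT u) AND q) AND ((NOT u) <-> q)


Truth table over {q, u}:
q | u | φ
---------
F | F | F
T | F | T
F | T | F
T | T | F
Satisfying assignment at row 2: q=T, u=F gives T.

No, it is not a contradiction.


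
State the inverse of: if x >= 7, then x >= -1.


The inverse of (P → Q) is (¬P → ¬Q). It is equivalent to the converse, not to the original.
Here P = 'x >= 7' and Q = 'x >= -1'.

If not (x >= 7), then not (x >= -1).


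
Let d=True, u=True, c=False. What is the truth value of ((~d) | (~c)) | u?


Substitute d=True, u=True, c=False:
~d = False
~c = True
(~d) | (~c) = False | True = True
((~d) | (~c)) | u = True | True = True

True


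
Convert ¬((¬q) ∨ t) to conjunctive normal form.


Step 1: Apply De Morgan: ¬((¬q) ∨ t) = ¬(¬q) ∧ ¬t.
Step 2: Eliminate any double negations (¬¬X = X).

q ∧ (¬t)


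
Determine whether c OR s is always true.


Build the truth table over {c, s}:
c | s | φ
---------
F | F | F
T | F | T
F | T | T
T | T | T
Counterexample at row 1: with c=F, s=F, the formula is F.

No, it is not a tautology.


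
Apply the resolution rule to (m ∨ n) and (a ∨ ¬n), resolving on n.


The clauses contain complementary literals n and ¬n.
Resolution eliminates this pair and disjoins the remaining literals (merging duplicates).

(m ∨ a)


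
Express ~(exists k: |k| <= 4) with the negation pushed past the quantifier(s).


¬(forall x: φ) = exists x: ¬φ, and ¬(exists x: φ) = forall x: ¬φ.
Apply to the existential statement.

forall k: ~(|k| <= 4)


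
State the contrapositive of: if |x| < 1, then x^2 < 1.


The contrapositive of (P → Q) is (¬Q → ¬P); it is logically equivalent to the original.
Here P = '|x| < 1' and Q = 'x^2 < 1'.

If not (x^2 < 1), then not (|x| < 1).


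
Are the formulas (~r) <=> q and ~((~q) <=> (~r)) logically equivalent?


Compare truth tables:
q | r | φ | ψ
-------------
False | False | False | False
True | False | True | True
False | True | True | True
True | True | False | False
The columns φ and ψ agree on every row.

Yes, they are logically equivalent.


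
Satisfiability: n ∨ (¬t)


Search for a satisfying assignment over {n, t}.
Try n=F, t=F: the formula evaluates to T.
A satisfying assignment exists.

Satisfiable.


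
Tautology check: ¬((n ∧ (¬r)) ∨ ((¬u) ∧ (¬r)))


Build the truth table over {n, r, u}:
n | r | u | φ
-------------
F | F | F | F
T | F | F | F
F | T | F | T
T | T | F | T
F | F | T | T
T | F | T | F
F | T | T | T
T | T | T | T
Counterexample at row 1: with n=F, r=F, u=F, the formula is F.

No, it is not a tautology.


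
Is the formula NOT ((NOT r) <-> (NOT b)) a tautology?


Build the truth table over {b, r}:
b | r | φ
---------
F | F | F
T | F | T
F | T | T
T | T | F
Counterexample at row 1: with b=F, r=F, the formula is F.

No, it is not a tautology.


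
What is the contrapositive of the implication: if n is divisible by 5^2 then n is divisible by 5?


The contrapositive of (P → Q) is (¬Q → ¬P); it is logically equivalent to the original.
Here P = 'n is divisible by 5^2' and Q = 'n is divisible by 5'.

If not (n is divisible by 5), then not (n is divisible by 5^2).


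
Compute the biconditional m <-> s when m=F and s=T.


Biconditional is true when both operands have the same truth value.
Substitute: m=F, s=T.
F <-> T evaluates to F.

F


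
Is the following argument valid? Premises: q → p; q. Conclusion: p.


This matches the form of modus ponens: the conclusion follows in every model of the premises.

Valid.


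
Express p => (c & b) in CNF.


Step 1: Rewrite p → (c ∧ b) as ¬p ∨ (c ∧ b).
Step 2: Distribute ∨ over ∧.

((~p) | c) & ((~p) | b)


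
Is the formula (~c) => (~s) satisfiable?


Search for a satisfying assignment over {c, s}.
Try c=False, s=False: the formula evaluates to True.
A satisfying assignment exists.

Satisfiable.


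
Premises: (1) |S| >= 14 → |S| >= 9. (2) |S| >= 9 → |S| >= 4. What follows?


Hypothetical syllogism: from (P → Q) and (Q → R), infer (P → R).
Chain the two implications through the shared middle term '|S| >= 9'.

|S| >= 14 → |S| >= 4


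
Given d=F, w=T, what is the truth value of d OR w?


Disjunction is false only when both operands are false.
Substitute: d=F, w=T.
F OR T evaluates to T.

T


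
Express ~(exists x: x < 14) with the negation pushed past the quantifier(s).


¬(forall x: φ) = exists x: ¬φ, and ¬(exists x: φ) = forall x: ¬φ.
Apply to the existential statement.

forall x: ~(x < 14)


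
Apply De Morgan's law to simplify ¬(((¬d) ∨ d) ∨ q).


De Morgan: the negation of a disjunction is the conjunction of the negations.
Distribute ¬ across ∨, flipping it to ∧, and negate each literal.

(d ∧ (¬d)) ∧ (¬q)


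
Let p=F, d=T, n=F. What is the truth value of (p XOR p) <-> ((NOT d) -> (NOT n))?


Substitute p=F, d=T, n=F:
p XOR p = F XOR F = F
NOT d = F
NOT n = T
(NOT d) -> (NOT n) = F -> T = T
(p XOR p) <-> ((NOT d) -> (NOT n)) = F <-> T = F

F


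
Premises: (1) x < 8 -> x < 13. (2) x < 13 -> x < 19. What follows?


Hypothetical syllogism: from (P → Q) and (Q → R), infer (P → R).
Chain the two implications through the shared middle term 'x < 13'.

x < 8 -> x < 19


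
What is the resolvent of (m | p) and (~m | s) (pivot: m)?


The clauses contain complementary literals m and ~m.
Resolution eliminates this pair and disjoins the remaining literals (merging duplicates).

(p | s)


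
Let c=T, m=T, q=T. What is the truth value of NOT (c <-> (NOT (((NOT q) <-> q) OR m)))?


Substitute c=T, m=T, q=T:
NOT q = F
(NOT q) <-> q = F <-> T = F
((NOT q) <-> q) OR m = F OR T = T
NOT (((NOT q) <-> q) OR m) = F
c <-> (NOT (((NOT q) <-> q) OR m)) = T <-> F = F
NOT (c <-> (NOT (((NOT q) <-> q) OR m))) = T

T


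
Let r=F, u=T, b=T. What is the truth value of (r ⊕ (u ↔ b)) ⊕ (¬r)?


Substitute r=F, u=T, b=T:
u ↔ b = T ↔ T = T
r ⊕ (u ↔ b) = F ⊕ T = T
¬r = T
(r ⊕ (u ↔ b)) ⊕ (¬r) = T ⊕ T = F

F


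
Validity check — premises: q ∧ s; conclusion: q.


This matches the form of conjunction elimination: the conclusion follows in every model of the premises.

Valid.


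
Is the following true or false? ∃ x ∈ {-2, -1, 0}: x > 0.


Evaluate the predicate on each element: -2:F, -1:F, 0:F.
No element satisfies the predicate.

F


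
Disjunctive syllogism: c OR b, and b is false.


Disjunctive syllogism: from (P ∨ Q) and ¬P, infer Q.
One disjunct, 'b', is ruled out; the other must hold.

c


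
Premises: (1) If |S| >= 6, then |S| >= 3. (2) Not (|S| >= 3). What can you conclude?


Modus tollens: from (P → Q) and ¬Q, infer ¬P.
Q = '|S| >= 3' is denied; since P → Q, P must also fail.

Not (|S| >= 6).


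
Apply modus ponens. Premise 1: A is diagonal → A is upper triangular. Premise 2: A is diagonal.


Modus ponens: from (P → Q) and P, infer Q.
P = 'A is diagonal' is asserted, and P → Q holds, so Q follows.

A is upper triangular.


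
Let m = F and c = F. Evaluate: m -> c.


Implication is false only when antecedent is true and consequent is false.
Substitute: m=F, c=F.
F -> F evaluates to T.

T


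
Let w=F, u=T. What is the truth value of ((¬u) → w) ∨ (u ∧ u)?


Substitute w=F, u=T:
¬u = F
(¬u) → w = F → F = T
u ∧ u = T ∧ T = T
((¬u) → w) ∨ (u ∧ u) = T ∨ T = T

T


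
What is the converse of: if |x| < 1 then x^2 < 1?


The converse of (P → Q) is (Q → P). It is not in general equivalent to the original.
Here P = '|x| < 1' and Q = 'x^2 < 1'.

If x^2 < 1, then |x| < 1.


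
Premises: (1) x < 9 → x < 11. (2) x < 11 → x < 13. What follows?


Hypothetical syllogism: from (P → Q) and (Q → R), infer (P → R).
Chain the two implications through the shared middle term 'x < 11'.

x < 9 → x < 13


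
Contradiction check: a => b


Truth table over {a, b}:
a | b | φ
---------
False | False | True
True | False | False
False | True | True
True | True | True
Satisfying assignment at row 1: a=False, b=False gives True.

No, it is not a contradiction.


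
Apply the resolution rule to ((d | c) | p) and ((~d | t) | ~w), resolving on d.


The clauses contain complementary literals d and ~d.
Resolution eliminates this pair and disjoins the remaining literals (merging duplicates).

(((c | p) | t) | ~w)


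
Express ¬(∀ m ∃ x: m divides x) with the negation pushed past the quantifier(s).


Negation flips each quantifier (∀↔∃) and negates the inner predicate.
¬(∀ m ∃ x: φ) = ∃ m ∀ x: ¬φ.

∃ m ∀ x: ¬(m divides x)


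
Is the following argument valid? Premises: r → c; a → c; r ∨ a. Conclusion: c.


This matches the form of proof by cases: the conclusion follows in every model of the premises.

Valid.


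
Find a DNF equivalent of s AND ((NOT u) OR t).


Step 1: Distribute ∧ over ∨: s ∧ ((¬u) ∨ t) = (s ∧ (¬u)) ∨ (s ∧ t).

(s AND (NOT u)) OR (s AND t)


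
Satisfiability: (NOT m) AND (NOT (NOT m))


Check all 2 assignments over {m}:
m | φ
-----
F | F
T | F
No assignment makes the formula true.

Unsatisfiable.


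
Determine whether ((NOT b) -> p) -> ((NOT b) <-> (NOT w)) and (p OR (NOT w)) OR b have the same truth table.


Compare truth tables:
b | p | w | φ | ψ
-----------------
F | F | F | T | T
T | F | F | F | T
F | T | F | T | T
T | T | F | F | T
F | F | T | T | F
T | F | T | T | T
F | T | T | F | T
T | T | T | T | T
They differ at row 2 (b=T, p=F, w=F): φ=F but ψ=T.

No, they are not logically equivalent.


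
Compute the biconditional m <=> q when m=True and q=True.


Biconditional is true when both operands have the same truth value.
Substitute: m=True, q=True.
True <=> True evaluates to True.

True


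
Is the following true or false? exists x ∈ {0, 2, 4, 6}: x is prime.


Evaluate the predicate on each element: 0:False, 2:True, 4:False, 6:False.
Witness x = 2 satisfies the predicate.

True


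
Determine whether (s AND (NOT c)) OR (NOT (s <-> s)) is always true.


Build the truth table over {c, s}:
c | s | φ
---------
F | F | F
T | F | F
F | T | T
T | T | F
Counterexample at row 1: with c=F, s=F, the formula is F.

No, it is not a tautology.


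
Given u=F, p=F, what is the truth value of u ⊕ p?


Exclusive or is true when exactly one operand is true.
Substitute: u=F, p=F.
F ⊕ F evaluates to F.

F


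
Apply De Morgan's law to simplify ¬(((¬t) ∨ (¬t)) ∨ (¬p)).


De Morgan: the negation of a disjunction is the conjunction of the negations.
Distribute ¬ across ∨, flipping it to ∧, and negate each literal.

(t ∧ t) ∧ p


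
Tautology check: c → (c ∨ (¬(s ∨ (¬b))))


Build the truth table over {b, c, s}:
b | c | s | φ
-------------
F | F | F | T
T | F | F | T
F | T | F | T
T | T | F | T
F | F | T | T
T | F | T | T
F | T | T | T
T | T | T | T
Every row evaluates to true.

Yes, it is a tautology.


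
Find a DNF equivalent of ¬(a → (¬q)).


Step 1: Rewrite implication then negate: ¬(¬a ∨ (¬q)) = a ∧ ¬(¬q).
Step 2: Eliminate any double negations (¬¬X = X).

a ∧ q


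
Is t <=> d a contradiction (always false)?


Truth table over {d, t}:
d | t | φ
---------
False | False | True
True | False | False
False | True | False
True | True | True
Satisfying assignment at row 1: d=False, t=False gives True.

No, it is not a contradiction.


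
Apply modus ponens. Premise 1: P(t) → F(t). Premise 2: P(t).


Modus ponens: from (P → Q) and P, infer Q.
P = 'P(t)' is asserted, and P → Q holds, so Q follows.

F(t).


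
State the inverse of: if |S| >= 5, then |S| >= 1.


The inverse of (P → Q) is (¬P → ¬Q). It is equivalent to the converse, not to the original.
Here P = '|S| >= 5' and Q = '|S| >= 1'.

If not (|S| >= 5), then not (|S| >= 1).


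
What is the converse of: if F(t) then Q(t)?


The converse of (P → Q) is (Q → P). It is not in general equivalent to the original.
Here P = 'F(t)' and Q = 'Q(t)'.

If Q(t), then F(t).


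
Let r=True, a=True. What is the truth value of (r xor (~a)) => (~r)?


Substitute r=True, a=True:
~a = False
r xor (~a) = True xor False = True
~r = False
(r xor (~a)) => (~r) = True => False = False

False


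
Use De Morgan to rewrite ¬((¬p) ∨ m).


De Morgan: the negation of a disjunction is the conjunction of the negations.
Distribute ¬ across ∨, flipping it to ∧, and negate each literal.

p ∧ (¬m)


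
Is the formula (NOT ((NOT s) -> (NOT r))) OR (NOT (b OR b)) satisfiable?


Search for a satisfying assignment over {b, r, s}.
Try b=F, r=F, s=F: the formula evaluates to T.
A satisfying assignment exists.

Satisfiable.


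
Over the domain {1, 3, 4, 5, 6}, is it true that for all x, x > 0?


Evaluate the predicate on each element: 1:T, 3:T, 4:T, 5:T, 6:T.
Every element satisfies the predicate.

T


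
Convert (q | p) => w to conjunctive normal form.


Step 1: Rewrite as ¬(q ∨ p) ∨ w = (¬q ∧ ¬p) ∨ w.
Step 2: Distribute ∨ over ∧.

((~q) | w) & ((~p) | w)


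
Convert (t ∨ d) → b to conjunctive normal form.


Step 1: Rewrite as ¬(t ∨ d) ∨ b = (¬t ∧ ¬d) ∨ b.
Step 2: Distribute ∨ over ∧.

((¬t) ∨ b) ∧ ((¬d) ∨ b)


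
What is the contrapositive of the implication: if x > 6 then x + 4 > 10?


The contrapositive of (P → Q) is (¬Q → ¬P); it is logically equivalent to the original.
Here P = 'x > 6' and Q = 'x + 4 > 10'.

If not (x + 4 > 10), then not (x > 6).


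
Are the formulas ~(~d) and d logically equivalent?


Compare truth tables:
d | φ | ψ
---------
False | False | False
True | True | True
The columns φ and ψ agree on every row.

Yes, they are logically equivalent.


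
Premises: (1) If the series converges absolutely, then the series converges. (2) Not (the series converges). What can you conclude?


Modus tollens: from (P → Q) and ¬Q, infer ¬P.
Q = 'the series converges' is denied; since P → Q, P must also fail.

Not (the series converges absolutely).


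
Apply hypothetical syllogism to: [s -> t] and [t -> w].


Hypothetical syllogism: from (P → Q) and (Q → R), infer (P → R).
Chain the two implications through the shared middle term 't'.

s -> w


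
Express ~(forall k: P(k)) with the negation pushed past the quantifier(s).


¬(forall x: φ) = exists x: ¬φ, and ¬(exists x: φ) = forall x: ¬φ.
Apply to the universal statement.

exists k: ~(P(k))


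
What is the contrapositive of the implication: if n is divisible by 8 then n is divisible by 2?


The contrapositive of (P → Q) is (¬Q → ¬P); it is logically equivalent to the original.
Here P = 'n is divisible by 8' and Q = 'n is divisible by 2'.

If not (n is divisible by 2), then not (n is divisible by 8).


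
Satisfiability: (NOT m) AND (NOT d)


Search for a satisfying assignment over {d, m}.
Try d=F, m=F: the formula evaluates to T.
A satisfying assignment exists.

Satisfiable.


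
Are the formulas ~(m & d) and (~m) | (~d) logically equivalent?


Compare truth tables:
d | m | φ | ψ
-------------
False | False | True | True
True | False | True | True
False | True | True | True
True | True | False | False
The columns φ and ψ agree on every row.

Yes, they are logically equivalent.


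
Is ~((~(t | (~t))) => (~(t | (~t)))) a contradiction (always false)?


Truth table over {t}:
t | φ
-----
False | False
True | False
Every row is false.

Yes, it is a contradiction.


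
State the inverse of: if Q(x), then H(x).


The inverse of (P → Q) is (¬P → ¬Q). It is equivalent to the converse, not to the original.
Here P = 'Q(x)' and Q = 'H(x)'.

If not (Q(x)), then not (H(x)).


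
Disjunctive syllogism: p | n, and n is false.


Disjunctive syllogism: from (P ∨ Q) and ¬P, infer Q.
One disjunct, 'n', is ruled out; the other must hold.

p


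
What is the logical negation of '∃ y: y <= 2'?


¬(∀ x: φ) = ∃ x: ¬φ, and ¬(∃ x: φ) = ∀ x: ¬φ.
Apply to the existential statement.

∀ y: ¬(y <= 2)


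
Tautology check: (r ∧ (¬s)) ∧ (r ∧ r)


Build the truth table over {r, s}:
r | s | φ
---------
F | F | F
T | F | T
F | T | F
T | T | F
Counterexample at row 1: with r=F, s=F, the formula is F.

No, it is not a tautology.


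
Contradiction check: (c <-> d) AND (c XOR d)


Truth table over {c, d}:
c | d | φ
---------
F | F | F
T | F | F
F | T | F
T | T | F
Every row is false.

Yes, it is a contradiction.


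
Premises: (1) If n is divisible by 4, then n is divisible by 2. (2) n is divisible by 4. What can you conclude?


Modus ponens: from (P → Q) and P, infer Q.
P = 'n is divisible by 4' is asserted, and P → Q holds, so Q follows.

n is divisible by 2.


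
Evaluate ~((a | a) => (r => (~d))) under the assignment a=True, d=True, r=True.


Substitute a=True, d=True, r=True:
a | a = True | True = True
~d = False
r => (~d) = True => False = False
(a | a) => (r => (~d)) = True => False = False
~((a | a) => (r => (~d))) = True

True


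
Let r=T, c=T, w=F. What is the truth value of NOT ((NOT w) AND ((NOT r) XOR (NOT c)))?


Substitute r=T, c=T, w=F:
NOT w = T
NOT r = F
NOT c = F
(NOT r) XOR (NOT c) = F XOR F = F
(NOT w) AND ((NOT r) XOR (NOT c)) = T AND F = F
NOT ((NOT w) AND ((NOT r) XOR (NOT c))) = T

T


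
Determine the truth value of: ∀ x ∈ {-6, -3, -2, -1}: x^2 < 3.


Evaluate the predicate on each element: -6:F, -3:F, -2:F, -1:T.
Counterexample x = -6 fails the predicate.

F


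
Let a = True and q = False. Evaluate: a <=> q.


Biconditional is true when both operands have the same truth value.
Substitute: a=True, q=False.
True <=> False evaluates to False.

False


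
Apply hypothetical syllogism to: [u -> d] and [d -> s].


Hypothetical syllogism: from (P → Q) and (Q → R), infer (P → R).
Chain the two implications through the shared middle term 'd'.

u -> s


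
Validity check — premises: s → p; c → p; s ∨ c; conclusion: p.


This matches the form of proof by cases: the conclusion follows in every model of the premises.

Valid.


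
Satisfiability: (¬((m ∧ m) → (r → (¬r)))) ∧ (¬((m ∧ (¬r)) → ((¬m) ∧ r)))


Check all 4 assignments over {m, r}:
m | r | φ
---------
F | F | F
T | F | F
F | T | F
T | T | F
No assignment makes the formula true.

Unsatisfiable.


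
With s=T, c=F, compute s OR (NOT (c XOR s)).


Substitute s=T, c=F:
c XOR s = F XOR T = T
NOT (c XOR s) = F
s OR (NOT (c XOR s)) = T OR F = T

T


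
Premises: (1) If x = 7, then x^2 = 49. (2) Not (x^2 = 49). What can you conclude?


Modus tollens: from (P → Q) and ¬Q, infer ¬P.
Q = 'x^2 = 49' is denied; since P → Q, P must also fail.

Not (x = 7).


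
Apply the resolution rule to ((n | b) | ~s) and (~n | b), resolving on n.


The clauses contain complementary literals n and ~n.
Resolution eliminates this pair and disjoins the remaining literals (merging duplicates).

(b | ~s)


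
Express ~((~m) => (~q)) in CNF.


Step 1: Rewrite (¬m) → (¬q) as ¬(¬m) ∨ (¬q).
Step 2: Negate: ¬(¬(¬m) ∨ (¬q)) = (¬m) ∧ ¬(¬q) (De Morgan + double negation).
Step 3: Eliminate any double negations (¬¬X = X).

(~m) & q


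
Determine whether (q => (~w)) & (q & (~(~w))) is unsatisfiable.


Truth table over {q, w}:
q | w | φ
---------
False | False | False
True | False | False
False | True | False
True | True | False
Every row is false.

Yes, it is a contradiction.


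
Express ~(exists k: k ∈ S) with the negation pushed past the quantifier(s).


¬(forall x: φ) = exists x: ¬φ, and ¬(exists x: φ) = forall x: ¬φ.
Apply to the existential statement.

forall k: ~(k ∈ S)


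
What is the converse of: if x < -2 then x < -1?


The converse of (P → Q) is (Q → P). It is not in general equivalent to the original.
Here P = 'x < -2' and Q = 'x < -1'.

If x < -1, then x < -2.


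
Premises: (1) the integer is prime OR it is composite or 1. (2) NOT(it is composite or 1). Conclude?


Disjunctive syllogism: from (P ∨ Q) and ¬P, infer Q.
One disjunct, 'it is composite or 1', is ruled out; the other must hold.

the integer is prime


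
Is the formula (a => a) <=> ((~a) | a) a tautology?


Build the truth table over {a}:
a | φ
-----
False | True
True | True
Every row evaluates to true.

Yes, it is a tautology.


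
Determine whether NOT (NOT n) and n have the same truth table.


Compare truth tables:
n | φ | ψ
---------
F | F | F
T | T | T
The columns φ and ψ agree on every row.

Yes, they are logically equivalent.


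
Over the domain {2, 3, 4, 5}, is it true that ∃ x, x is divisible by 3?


Evaluate the predicate on each element: 2:F, 3:T, 4:F, 5:F.
Witness x = 3 satisfies the predicate.

T


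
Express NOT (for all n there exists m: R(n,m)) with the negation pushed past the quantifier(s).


Negation flips each quantifier (∀↔∃) and negates the inner predicate.
¬(for all n there exists m: φ) = there exists n for all m: ¬φ.

there exists n for all m: NOT(R(n,m))


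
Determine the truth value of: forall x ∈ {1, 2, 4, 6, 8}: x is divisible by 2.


Evaluate the predicate on each element: 1:False, 2:True, 4:True, 6:True, 8:True.
Counterexample x = 1 fails the predicate.

False


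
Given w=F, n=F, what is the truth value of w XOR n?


Exclusive or is true when exactly one operand is true.
Substitute: w=F, n=F.
F XOR F evaluates to F.

F


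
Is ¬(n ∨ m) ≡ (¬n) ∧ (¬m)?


Compare truth tables:
m | n | φ | ψ
-------------
F | F | T | T
T | F | F | F
F | T | F | F
T | T | F | F
The columns φ and ψ agree on every row.

Yes, they are logically equivalent.


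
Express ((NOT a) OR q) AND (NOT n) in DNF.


Step 1: Distribute ∧ over ∨: ((¬a) ∨ q) ∧ (¬n) = ((¬a) ∧ (¬n)) ∨ (q ∧ (¬n)).

((NOT a) AND (NOT n)) OR (q AND (NOT n))


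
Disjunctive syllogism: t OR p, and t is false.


Disjunctive syllogism: from (P ∨ Q) and ¬P, infer Q.
One disjunct, 't', is ruled out; the other must hold.

p


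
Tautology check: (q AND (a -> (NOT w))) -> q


Build the truth table over {a, q, w}:
a | q | w | φ
-------------
F | F | F | T
T | F | F | T
F | T | F | T
T | T | F | T
F | F | T | T
T | F | T | T
F | T | T | T
T | T | T | T
Every row evaluates to true.

Yes, it is a tautology.


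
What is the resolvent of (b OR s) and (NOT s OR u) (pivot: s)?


The clauses contain complementary literals s and NOTs.
Resolution eliminates this pair and disjoins the remaining literals (merging duplicates).

(b OR u)


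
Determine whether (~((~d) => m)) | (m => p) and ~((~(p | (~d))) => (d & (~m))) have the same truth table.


Compare truth tables:
d | m | p | φ | ψ
-----------------
False | False | False | True | False
True | False | False | True | False
False | True | False | False | False
True | True | False | False | True
False | False | True | True | False
True | False | True | True | False
False | True | True | True | False
True | True | True | True | False
They differ at row 1 (d=False, m=False, p=False): φ=True but ψ=False.

No, they are not logically equivalent.


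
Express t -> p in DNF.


Step 1: Rewrite t → p as ¬t ∨ p.

(NOT t) OR p


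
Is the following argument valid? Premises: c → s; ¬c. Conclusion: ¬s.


This is denying the antecedent (fallacy). There exist truth assignments where the premises are all true but the conclusion is false.

Invalid.


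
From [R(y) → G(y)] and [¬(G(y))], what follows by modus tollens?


Modus tollens: from (P → Q) and ¬Q, infer ¬P.
Q = 'G(y)' is denied; since P → Q, P must also fail.

Not (R(y)).


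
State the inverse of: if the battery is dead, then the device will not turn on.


The inverse of (P → Q) is (¬P → ¬Q). It is equivalent to the converse, not to the original.
Here P = 'the battery is dead' and Q = 'the device will not turn on'.

If not (the battery is dead), then not (the device will not turn on).


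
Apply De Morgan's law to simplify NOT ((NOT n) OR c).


De Morgan: the negation of a disjunction is the conjunction of the negations.
Distribute NOT across OR, flipping it to AND, and negate each literal.

n AND (NOT c)


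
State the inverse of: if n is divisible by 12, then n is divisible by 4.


The inverse of (P → Q) is (¬P → ¬Q). It is equivalent to the converse, not to the original.
Here P = 'n is divisible by 12' and Q = 'n is divisible by 4'.

If not (n is divisible by 12), then not (n is divisible by 4).


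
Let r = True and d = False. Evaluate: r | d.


Disjunction is false only when both operands are false.
Substitute: r=True, d=False.
True | False evaluates to True.

True


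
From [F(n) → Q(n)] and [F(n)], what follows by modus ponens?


Modus ponens: from (P → Q) and P, infer Q.
P = 'F(n)' is asserted, and P → Q holds, so Q follows.

Q(n).


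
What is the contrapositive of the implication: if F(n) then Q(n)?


The contrapositive of (P → Q) is (¬Q → ¬P); it is logically equivalent to the original.
Here P = 'F(n)' and Q = 'Q(n)'.

If not (Q(n)), then not (F(n)).


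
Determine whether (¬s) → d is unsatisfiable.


Truth table over {d, s}:
d | s | φ
---------
F | F | F
T | F | T
F | T | T
T | T | T
Satisfying assignment at row 2: d=T, s=F gives T.

No, it is not a contradiction.


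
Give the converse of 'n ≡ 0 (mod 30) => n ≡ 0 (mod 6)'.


The converse of (P → Q) is (Q → P). It is not in general equivalent to the original.
Here P = 'n ≡ 0 (mod 30)' and Q = 'n ≡ 0 (mod 6)'.

If n ≡ 0 (mod 6), then n ≡ 0 (mod 30).


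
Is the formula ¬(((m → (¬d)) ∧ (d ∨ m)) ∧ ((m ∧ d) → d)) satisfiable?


Search for a satisfying assignment over {d, m}.
Try d=F, m=F: the formula evaluates to T.
A satisfying assignment exists.

Satisfiable.


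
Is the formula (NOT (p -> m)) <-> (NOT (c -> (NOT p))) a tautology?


Build the truth table over {c, m, p}:
c | m | p | φ
-------------
F | F | F | T
T | F | F | T
F | T | F | T
T | T | F | T
F | F | T | F
T | F | T | T
F | T | T | T
T | T | T | F
Counterexample at row 5: with c=F, m=F, p=T, the formula is F.

No, it is not a tautology.


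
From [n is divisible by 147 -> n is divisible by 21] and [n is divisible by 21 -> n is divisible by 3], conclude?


Hypothetical syllogism: from (P → Q) and (Q → R), infer (P → R).
Chain the two implications through the shared middle term 'n is divisible by 21'.

n is divisible by 147 -> n is divisible by 3


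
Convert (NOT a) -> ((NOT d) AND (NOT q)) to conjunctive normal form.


Step 1: Rewrite (¬a) → ((¬d) ∧ (¬q)) as ¬(¬a) ∨ ((¬d) ∧ (¬q)).
Step 2: Distribute ∨ over ∧.
Step 3: Eliminate any double negations (¬¬X = X).

(a OR (NOT d)) AND (a OR (NOT q))


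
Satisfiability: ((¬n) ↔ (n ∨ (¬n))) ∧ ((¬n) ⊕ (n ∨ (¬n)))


Check all 2 assignments over {n}:
n | φ
-----
F | F
T | F
No assignment makes the formula true.

Unsatisfiable.


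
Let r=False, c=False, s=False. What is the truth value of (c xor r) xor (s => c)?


Substitute r=False, c=False, s=False:
c xor r = False xor False = False
s => c = False => False = True
(c xor r) xor (s => c) = False xor True = True

True


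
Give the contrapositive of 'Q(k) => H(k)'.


The contrapositive of (P → Q) is (¬Q → ¬P); it is logically equivalent to the original.
Here P = 'Q(k)' and Q = 'H(k)'.

If not (H(k)), then not (Q(k)).


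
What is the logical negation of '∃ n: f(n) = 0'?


¬(∀ x: φ) = ∃ x: ¬φ, and ¬(∃ x: φ) = ∀ x: ¬φ.
Apply to the existential statement.

∀ n: ¬(f(n) = 0)
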